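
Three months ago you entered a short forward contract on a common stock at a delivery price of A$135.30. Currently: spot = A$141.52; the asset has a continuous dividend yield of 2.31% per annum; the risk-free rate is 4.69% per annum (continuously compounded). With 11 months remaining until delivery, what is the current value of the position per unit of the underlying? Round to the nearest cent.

Current fair forward for the remaining 11 months: F = S·e^((r − q)·T), (r − q) = 0.0469 − 0.0231 = 0.0238
F = 141.52 · e^(0.0238 × 11/12) = 141.52 × 1.022056 = 144.6414
Value of long forward = (F − K)·e^(−rT) = (144.6414 − 135.30) · e^(−0.0469·11/12)
= 9.3414 × 0.957919 = 8.95
Short position value = −(long value) = -A$8.95

-A$8.95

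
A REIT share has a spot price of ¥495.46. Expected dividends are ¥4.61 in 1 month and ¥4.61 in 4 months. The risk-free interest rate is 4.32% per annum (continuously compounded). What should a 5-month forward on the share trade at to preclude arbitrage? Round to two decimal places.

PV(dividends) I = 4.61·e^(−0.0432·1/12) + 4.61·e^(−0.0432·4/12)
I = 4.5934 + 4.5441 = 9.1375
F = (S − I)·e^(rT) = (495.46 − 9.1375) · e^(0.0432·5/12)
= 486.3225 · e^0.018000 = 486.3225 × 1.018163 = ¥495.16

¥495.16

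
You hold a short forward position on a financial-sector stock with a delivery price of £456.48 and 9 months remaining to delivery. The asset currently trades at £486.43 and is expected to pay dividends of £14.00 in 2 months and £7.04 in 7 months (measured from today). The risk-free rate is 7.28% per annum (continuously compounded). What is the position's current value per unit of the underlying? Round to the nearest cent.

-£33.63

PV(remaining dividends) I = 14.00·e^(−0.0728·2/12) + 7.04·e^(−0.0728·7/12) = 20.5785
Current forward F = (S − I)·e^(rT) = (486.43 − 20.5785)·e^(0.0728·9/12) = 465.8515 × 1.056118 = 491.9942
Value (long) = (F − K)·e^(−rT) = (491.9942 − 456.48) × 0.946864 = 33.6271
Short position value = −(long value) = -£33.63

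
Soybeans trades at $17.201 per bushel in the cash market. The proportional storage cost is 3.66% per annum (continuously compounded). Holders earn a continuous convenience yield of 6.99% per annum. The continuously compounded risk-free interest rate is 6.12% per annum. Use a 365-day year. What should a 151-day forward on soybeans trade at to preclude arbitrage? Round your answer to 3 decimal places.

$17.401 per bushel

Net carry = r + u − y = 0.0612 + 0.0366 − 0.0699 = 0.0279
F = S·e^((r+u−y)T) = 17.201 · e^(0.0279 × 151/365) = 17.201 · e^0.011542
= 17.201 × 1.011609 = $17.401 per bushel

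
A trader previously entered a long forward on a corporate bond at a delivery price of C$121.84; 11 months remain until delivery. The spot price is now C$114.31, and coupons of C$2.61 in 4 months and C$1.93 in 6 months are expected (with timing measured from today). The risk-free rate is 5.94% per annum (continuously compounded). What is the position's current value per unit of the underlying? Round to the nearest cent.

PV(remaining coupons) I = 2.61·e^(−0.0594·4/12) + 1.93·e^(−0.0594·6/12) = 4.4324
Current forward F = (S − I)·e^(rT) = (114.31 − 4.4324)·e^(0.0594·11/12) = 109.8776 × 1.055960 = 116.0264
Value (long) = (F − K)·e^(−rT) = (116.0264 − 121.84) × 0.947006 = -5.5055
Value = -C$5.51

-C$5.51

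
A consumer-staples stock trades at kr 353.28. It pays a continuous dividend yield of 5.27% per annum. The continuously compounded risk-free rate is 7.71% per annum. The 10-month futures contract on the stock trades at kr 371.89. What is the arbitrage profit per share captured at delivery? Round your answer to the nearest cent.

kr 11.35 per share

Fair futures: F* = S·e^(carry·T), with carry = (r − q) = 0.0771 − 0.0527 = 0.0244
F* = 353.28 · e^(0.0244 × 10/12) = 353.28 · e^0.020333 = 353.28 × 1.020541 = kr 360.5367
Market kr 371.89 > fair kr 360.5367: forward overpriced → cash-and-carry (buy spot, short the forward).
At maturity, profit = |F_mkt − F*| = |371.89 − 360.5367| = kr 11.35 per share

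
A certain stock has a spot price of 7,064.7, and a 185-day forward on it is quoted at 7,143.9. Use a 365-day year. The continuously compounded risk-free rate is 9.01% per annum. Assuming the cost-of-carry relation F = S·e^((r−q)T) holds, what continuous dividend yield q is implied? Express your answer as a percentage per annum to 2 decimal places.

6.81%

From F = S·e^((r−q)T): (r − q) = ln(F/S)/T
ln(7143.9/7064.7) = ln(1.011211) = 0.011149
(r − q) = 0.011149 / (185/365) = 0.021997
q = r − ln(F/S)/T = 0.0901 − 0.021997 = 0.068103
q = 6.81%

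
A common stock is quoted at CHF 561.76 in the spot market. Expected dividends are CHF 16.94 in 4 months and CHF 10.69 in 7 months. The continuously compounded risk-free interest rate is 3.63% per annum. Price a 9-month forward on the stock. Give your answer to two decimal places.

PV(dividends) I = 16.94·e^(−0.0363·4/12) + 10.69·e^(−0.0363·7/12)
I = 16.7363 + 10.4660 = 27.2023
F = (S − I)·e^(rT) = (561.76 − 27.2023) · e^(0.0363·9/12)
= 534.5577 · e^0.027225 = 534.5577 × 1.027599 = CHF 549.31

CHF 549.31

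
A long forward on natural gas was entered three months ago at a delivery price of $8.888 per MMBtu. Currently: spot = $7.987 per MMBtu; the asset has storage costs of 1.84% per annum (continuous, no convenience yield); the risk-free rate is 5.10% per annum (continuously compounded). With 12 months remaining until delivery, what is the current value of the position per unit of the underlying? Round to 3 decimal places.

-$0.311 per MMBtu

Current fair forward for the remaining 12 months: F = S·e^((r + u)·T), (r + u) = 0.0510 + 0.0184 = 0.0694
F = 7.987 · e^(0.0694 × 12/12) = 7.987 × 1.071865 = 8.5610
Value of long forward = (F − K)·e^(−rT) = (8.5610 − 8.888) · e^(−0.0510·12/12)
= -0.3270 × 0.950279 = -0.311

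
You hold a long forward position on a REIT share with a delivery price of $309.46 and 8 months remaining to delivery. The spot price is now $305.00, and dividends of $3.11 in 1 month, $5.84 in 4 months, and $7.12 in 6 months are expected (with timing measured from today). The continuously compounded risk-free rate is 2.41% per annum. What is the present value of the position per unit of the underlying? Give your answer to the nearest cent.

-$15.46

PV(remaining dividends) I = 3.11·e^(−0.0241·1/12) + 5.84·e^(−0.0241·4/12) + 7.12·e^(−0.0241·6/12) = 15.9318
Current forward F = (S − I)·e^(rT) = (305.00 − 15.9318)·e^(0.0241·8/12) = 289.0682 × 1.016196 = 293.7499
Value (long) = (F − K)·e^(−rT) = (293.7499 − 309.46) × 0.984062 = -15.4597
Value = -$15.46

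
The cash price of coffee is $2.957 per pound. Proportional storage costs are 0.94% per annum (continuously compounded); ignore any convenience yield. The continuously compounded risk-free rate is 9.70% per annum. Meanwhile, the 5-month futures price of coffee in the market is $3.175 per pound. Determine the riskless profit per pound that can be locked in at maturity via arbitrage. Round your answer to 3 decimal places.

Fair futures: F* = S·e^(carry·T), with carry = (r + u) = 0.0970 + 0.0094 = 0.1064
F* = 2.957 · e^(0.1064 × 5/12) = 2.957 · e^0.044333 = 2.957 × 1.045330 = $3.0910
Market $3.175 > fair $3.0910: forward overpriced → cash-and-carry (buy spot, short the forward).
At maturity, profit = |F_mkt − F*| = |3.175 − 3.0910| = $0.084 per pound

$0.084 per pound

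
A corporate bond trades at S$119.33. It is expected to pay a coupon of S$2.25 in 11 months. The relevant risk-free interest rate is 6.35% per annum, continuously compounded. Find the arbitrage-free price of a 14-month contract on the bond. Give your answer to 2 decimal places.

PV(coupons) I = 2.25·e^(−0.0635·11/12)
I = 2.1228
F = (S − I)·e^(rT) = (119.33 − 2.1228) · e^(0.0635·14/12)
= 117.2072 · e^0.074083 = 117.2072 × 1.076896 = S$126.22

S$126.22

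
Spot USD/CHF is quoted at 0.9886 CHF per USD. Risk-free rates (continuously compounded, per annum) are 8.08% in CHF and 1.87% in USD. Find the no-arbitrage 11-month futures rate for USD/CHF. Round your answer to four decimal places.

1.0465

F = S·e^((r_CHF − r_USD)T) = 0.9886 · e^((0.0808 − 0.0187) × 11/12)
= 0.9886 · e^0.056925 = 0.9886 × 1.058576
F = 1.0465 CHF per USD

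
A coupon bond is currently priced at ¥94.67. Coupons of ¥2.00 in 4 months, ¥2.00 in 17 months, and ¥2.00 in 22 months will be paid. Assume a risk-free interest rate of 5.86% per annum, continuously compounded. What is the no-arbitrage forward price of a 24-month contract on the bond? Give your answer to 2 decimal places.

PV(coupons) I = 2.00·e^(−0.0586·4/12) + 2.00·e^(−0.0586·17/12) + 2.00·e^(−0.0586·22/12)
I = 1.9613 + 1.8407 + 1.7963 = 5.5983
F = (S − I)·e^(rT) = (94.67 − 5.5983) · e^(0.0586·24/12)
= 89.0717 · e^0.117200 = 89.0717 × 1.124344 = ¥100.15

¥100.15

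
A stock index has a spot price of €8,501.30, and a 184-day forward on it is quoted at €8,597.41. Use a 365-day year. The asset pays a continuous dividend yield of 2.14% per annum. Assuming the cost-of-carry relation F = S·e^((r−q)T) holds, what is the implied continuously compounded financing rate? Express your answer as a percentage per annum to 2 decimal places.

4.37%

From F = S·e^((r−q)T): (r − q) = ln(F/S)/T
ln(8597.41/8501.30) = ln(1.011305) = 0.011242
(r − q) = 0.011242 / (184/365) = 0.022301
r = ln(F/S)/T + q = 0.022301 + 0.0214 = 0.043701
r = 4.37%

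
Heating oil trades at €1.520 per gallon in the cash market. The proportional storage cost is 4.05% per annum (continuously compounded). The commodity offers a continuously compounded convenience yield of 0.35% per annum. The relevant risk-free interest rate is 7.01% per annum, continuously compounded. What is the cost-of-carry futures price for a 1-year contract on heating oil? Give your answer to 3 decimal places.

Net carry = r + u − y = 0.0701 + 0.0405 − 0.0035 = 0.1071
F = S·e^((r+u−y)T) = 1.520 · e^(0.1071 × 1) = 1.520 · e^0.107100
= 1.520 × 1.113046 = €1.692 per gallon

€1.692 per gallon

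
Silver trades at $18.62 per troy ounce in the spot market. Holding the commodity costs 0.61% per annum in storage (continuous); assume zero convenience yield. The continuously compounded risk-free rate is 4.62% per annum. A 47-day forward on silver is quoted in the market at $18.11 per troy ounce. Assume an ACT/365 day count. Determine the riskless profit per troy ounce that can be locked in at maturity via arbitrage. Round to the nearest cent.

$0.64 per troy ounce

Fair forward: F* = S·e^(carry·T), with carry = (r + u) = 0.0462 + 0.0061 = 0.0523
F* = 18.62 · e^(0.0523 × 47/365) = 18.62 · e^0.006735 = 18.62 × 1.006758 = $18.7458
Market $18.11 < fair $18.7458: forward underpriced → reverse cash-and-carry (short spot, go long the forward).
At maturity, profit = |F_mkt − F*| = |18.11 − 18.7458| = $0.64 per troy ounce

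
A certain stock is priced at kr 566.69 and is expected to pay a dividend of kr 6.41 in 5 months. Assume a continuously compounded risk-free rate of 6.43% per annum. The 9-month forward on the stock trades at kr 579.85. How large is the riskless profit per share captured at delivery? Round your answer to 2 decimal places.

PV(dividends) I = 6.41·e^(−0.0643·5/12) = 6.2405
Fair forward F* = (S − I)·e^(rT) = (566.69 − 6.2405)·e^0.048225 = 560.4495 × 1.049407 = 588.1396
Market kr 579.85 < fair 588.1396: forward underpriced → reverse cash-and-carry (short the stock, invest proceeds at r, pay the dividends, go long the forward).
Profit at T = |F_mkt − F*| = |579.85 − 588.1396| = kr 8.29 per share

kr 8.29 per share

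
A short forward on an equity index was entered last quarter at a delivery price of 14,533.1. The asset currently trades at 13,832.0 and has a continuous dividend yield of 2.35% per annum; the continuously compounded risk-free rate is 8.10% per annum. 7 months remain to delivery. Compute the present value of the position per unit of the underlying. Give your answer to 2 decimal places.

Current fair forward for the remaining 7 months: F = S·e^((r − q)·T), (r − q) = 0.0810 − 0.0235 = 0.0575
F = 13832.0 · e^(0.0575 × 7/12) = 13832.0 × 1.03411053 = 14303.8169
Value of long forward = (F − K)·e^(−rT) = (14303.8169 − 14533.1) · e^(−0.0810·7/12)
= -229.2831 × 0.95384891 = -218.70
Short position value = −(long value) = 218.70

218.70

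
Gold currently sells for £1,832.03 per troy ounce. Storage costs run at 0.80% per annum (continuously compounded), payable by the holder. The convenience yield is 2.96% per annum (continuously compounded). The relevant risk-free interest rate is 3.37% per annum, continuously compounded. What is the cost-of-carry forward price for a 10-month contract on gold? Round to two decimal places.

Net carry = r + u − y = 0.0337 + 0.0080 − 0.0296 = 0.0121
F = S·e^((r+u−y)T) = 1832.03 · e^(0.0121 × 10/12) = 1832.03 · e^0.01008333
= 1832.03 × 1.01013434 = £1,850.60 per troy ounce

£1,850.60 per troy ounce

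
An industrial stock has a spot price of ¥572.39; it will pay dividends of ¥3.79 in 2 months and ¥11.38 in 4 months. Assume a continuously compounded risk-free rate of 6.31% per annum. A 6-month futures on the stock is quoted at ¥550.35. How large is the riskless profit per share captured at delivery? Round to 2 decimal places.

PV(dividends) I = 3.79·e^(−0.0631·2/12) + 11.38·e^(−0.0631·4/12) = 14.8935
Fair futures F* = (S − I)·e^(rT) = (572.39 − 14.8935)·e^0.031550 = 557.4965 × 1.032053 = 575.3659
Market ¥550.35 < fair 575.3659: forward underpriced → reverse cash-and-carry (short the stock, invest proceeds at r, pay the dividends, go long the forward).
Profit at T = |F_mkt − F*| = |550.35 − 575.3659| = ¥25.02 per share

¥25.02 per share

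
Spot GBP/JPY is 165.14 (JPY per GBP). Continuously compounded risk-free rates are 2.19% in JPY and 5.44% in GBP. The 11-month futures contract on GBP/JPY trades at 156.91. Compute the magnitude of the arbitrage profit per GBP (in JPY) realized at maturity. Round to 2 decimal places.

Fair futures: F* = S·e^(carry·T), with carry = (r_JPY − r_GBP) = 0.0219 − 0.0544 = -0.0325
F* = 165.14 · e^(-0.0325 × 11/12) = 165.14 · e^-0.029792 = 165.14 × 0.970647 = 160.2926
Market 156.91 < fair 160.2926: forward underpriced → reverse cash-and-carry (short spot, go long the forward).
At maturity, profit = |F_mkt − F*| = |156.91 − 160.2926| = 3.38 per GBP (in JPY)

3.38 per GBP (in JPY)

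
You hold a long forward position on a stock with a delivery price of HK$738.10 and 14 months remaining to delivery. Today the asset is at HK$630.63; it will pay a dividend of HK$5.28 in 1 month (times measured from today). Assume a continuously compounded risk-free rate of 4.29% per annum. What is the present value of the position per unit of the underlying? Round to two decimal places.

-HK$76.70

PV(remaining dividends) I = 5.28·e^(−0.0429·1/12) = 5.2612
Current forward F = (S − I)·e^(rT) = (630.63 − 5.2612)·e^(0.0429·14/12) = 625.3688 × 1.051324 = 657.4652
Value (long) = (F − K)·e^(−rT) = (657.4652 − 738.10) × 0.951182 = -76.6984
Value = -HK$76.70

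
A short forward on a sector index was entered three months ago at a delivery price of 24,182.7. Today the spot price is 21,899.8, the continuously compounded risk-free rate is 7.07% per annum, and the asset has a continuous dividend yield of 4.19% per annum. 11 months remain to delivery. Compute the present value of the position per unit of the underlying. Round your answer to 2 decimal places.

Current fair forward for the remaining 11 months: F = S·e^((r − q)·T), (r − q) = 0.0707 − 0.0419 = 0.0288
F = 21899.8 · e^(0.0288 × 11/12) = 21899.8 × 1.02675157 = 22485.6540
Value of long forward = (F − K)·e^(−rT) = (22485.6540 − 24182.7) · e^(−0.0707·11/12)
= -1697.0460 × 0.93724709 = -1590.55
Short position value = −(long value) = 1590.55

1590.55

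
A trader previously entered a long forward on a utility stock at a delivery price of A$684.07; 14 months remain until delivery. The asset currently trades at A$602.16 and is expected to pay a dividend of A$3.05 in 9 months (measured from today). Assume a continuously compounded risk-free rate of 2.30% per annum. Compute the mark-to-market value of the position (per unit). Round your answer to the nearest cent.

PV(remaining dividends) I = 3.05·e^(−0.0230·9/12) = 2.9978
Current forward F = (S − I)·e^(rT) = (602.16 − 2.9978)·e^(0.0230·14/12) = 599.1622 × 1.027197 = 615.4576
Value (long) = (F − K)·e^(−rT) = (615.4576 − 684.07) × 0.973523 = -66.7957
Value = -A$66.80

-A$66.80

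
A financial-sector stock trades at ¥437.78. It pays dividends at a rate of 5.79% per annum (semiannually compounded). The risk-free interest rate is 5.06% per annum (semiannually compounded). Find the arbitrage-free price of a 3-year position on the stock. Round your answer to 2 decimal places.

F = S · (1+r/2)^(2T) / (1+q/2)^(2T)
= 437.78 × 1.161731 / 1.186767 = 437.78 × 0.978904
F = ¥428.54

¥428.54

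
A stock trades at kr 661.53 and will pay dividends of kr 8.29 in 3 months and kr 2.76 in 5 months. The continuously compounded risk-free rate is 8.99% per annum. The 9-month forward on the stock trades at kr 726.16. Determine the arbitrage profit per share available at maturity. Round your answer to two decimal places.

kr 30.00 per share

PV(dividends) I = 8.29·e^(−0.0899·3/12) + 2.76·e^(−0.0899·5/12) = 10.7643
Fair forward F* = (S − I)·e^(rT) = (661.53 − 10.7643)·e^0.067425 = 650.7657 × 1.069750 = 696.1566
Market kr 726.16 > fair 696.1566: forward overpriced → cash-and-carry (borrow at r, buy the stock and collect the dividends, short the forward).
Profit at T = |F_mkt − F*| = |726.16 − 696.1566| = kr 30.00 per share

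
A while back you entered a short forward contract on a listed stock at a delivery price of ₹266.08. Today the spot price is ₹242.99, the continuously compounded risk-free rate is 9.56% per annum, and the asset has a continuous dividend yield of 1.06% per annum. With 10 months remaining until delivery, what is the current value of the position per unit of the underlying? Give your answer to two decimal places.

Current fair forward for the remaining 10 months: F = S·e^((r − q)·T), (r − q) = 0.0956 − 0.0106 = 0.0850
F = 242.99 · e^(0.0850 × 10/12) = 242.99 × 1.073402 = 260.8260
Value of long forward = (F − K)·e^(−rT) = (260.8260 − 266.08) · e^(−0.0956·10/12)
= -5.2540 × 0.923424 = -4.85
Short position value = −(long value) = ₹4.85

₹4.85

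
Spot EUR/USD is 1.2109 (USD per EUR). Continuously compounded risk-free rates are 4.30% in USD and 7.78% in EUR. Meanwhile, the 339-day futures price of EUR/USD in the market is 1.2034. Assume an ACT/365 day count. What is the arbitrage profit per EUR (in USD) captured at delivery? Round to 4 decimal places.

0.0310 per EUR (in USD)

Fair futures: F* = S·e^(carry·T), with carry = (r_USD − r_EUR) = 0.0430 − 0.0778 = -0.0348
F* = 1.2109 · e^(-0.0348 × 339/365) = 1.2109 · e^-0.032321 = 1.2109 × 0.968196 = 1.1724
Market 1.2034 > fair 1.1724: forward overpriced → cash-and-carry (buy spot, short the forward).
At maturity, profit = |F_mkt − F*| = |1.2034 − 1.1724| = 0.0310 per EUR (in USD)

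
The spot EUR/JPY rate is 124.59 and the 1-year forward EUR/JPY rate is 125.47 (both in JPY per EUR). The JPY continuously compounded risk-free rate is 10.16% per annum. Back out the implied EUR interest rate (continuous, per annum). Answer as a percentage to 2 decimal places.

9.46%

F = S·e^((r_JPY − r_EUR)T) ⇒ r_EUR = r_JPY − ln(F/S)/T
ln(125.47/124.59) = 0.007038; /(1) = 0.007038
r_EUR = 0.1016 − 0.007038 = 0.094562
r_EUR = 9.46%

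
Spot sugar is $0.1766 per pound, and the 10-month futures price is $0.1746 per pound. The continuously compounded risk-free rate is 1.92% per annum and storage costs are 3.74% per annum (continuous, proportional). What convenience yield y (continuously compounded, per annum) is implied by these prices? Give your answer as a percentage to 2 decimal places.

7.03%

F = S·e^((r+u−y)T) ⇒ (r+u−y) = ln(F/S)/T
ln(0.1746/0.1766) = -0.011390; /T ⇒ -0.013668
y = r + u − ln(F/S)/T = 0.0192 + 0.0374 + 0.013668 = 0.070268
y = 7.03%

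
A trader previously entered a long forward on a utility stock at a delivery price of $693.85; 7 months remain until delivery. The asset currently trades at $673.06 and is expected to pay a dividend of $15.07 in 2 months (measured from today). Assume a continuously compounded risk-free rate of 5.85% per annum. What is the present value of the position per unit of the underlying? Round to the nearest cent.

-$12.44

PV(remaining dividends) I = 15.07·e^(−0.0585·2/12) = 14.9238
Current forward F = (S − I)·e^(rT) = (673.06 − 14.9238)·e^(0.0585·7/12) = 658.1362 × 1.034714 = 680.9827
Value (long) = (F − K)·e^(−rT) = (680.9827 − 693.85) × 0.966451 = -12.4356
Value = -$12.44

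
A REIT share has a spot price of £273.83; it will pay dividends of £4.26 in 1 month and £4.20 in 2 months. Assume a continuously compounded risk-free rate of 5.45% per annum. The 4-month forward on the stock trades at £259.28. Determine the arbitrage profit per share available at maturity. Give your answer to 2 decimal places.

£11.01 per share

PV(dividends) I = 4.26·e^(−0.0545·1/12) + 4.20·e^(−0.0545·2/12) = 8.4027
Fair forward F* = (S − I)·e^(rT) = (273.83 − 8.4027)·e^0.018167 = 265.4273 × 1.018333 = 270.2934
Market £259.28 < fair 270.2934: forward underpriced → reverse cash-and-carry (short the stock, invest proceeds at r, pay the dividends, go long the forward).
Profit at T = |F_mkt − F*| = |259.28 − 270.2934| = £11.01 per share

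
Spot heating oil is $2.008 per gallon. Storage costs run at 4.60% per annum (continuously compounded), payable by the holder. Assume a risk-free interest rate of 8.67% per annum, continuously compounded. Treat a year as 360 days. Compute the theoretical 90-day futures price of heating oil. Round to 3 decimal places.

$2.076 per gallon

Net carry = r + u − y = 0.0867 + 0.0460 − 0.0000 = 0.1327
F = S·e^((r+u−y)T) = 2.008 · e^(0.1327 × 90/360) = 2.008 · e^0.033175
= 2.008 × 1.033731 = $2.076 per gallon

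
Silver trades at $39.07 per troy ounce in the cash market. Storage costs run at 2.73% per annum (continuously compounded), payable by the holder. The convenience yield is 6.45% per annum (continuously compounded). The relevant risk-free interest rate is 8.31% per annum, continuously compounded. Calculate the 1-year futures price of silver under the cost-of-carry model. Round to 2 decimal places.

$40.91 per troy ounce

Net carry = r + u − y = 0.0831 + 0.0273 − 0.0645 = 0.0459
F = S·e^((r+u−y)T) = 39.07 · e^(0.0459 × 1) = 39.07 · e^0.045900
= 39.07 × 1.046970 = $40.91 per troy ounce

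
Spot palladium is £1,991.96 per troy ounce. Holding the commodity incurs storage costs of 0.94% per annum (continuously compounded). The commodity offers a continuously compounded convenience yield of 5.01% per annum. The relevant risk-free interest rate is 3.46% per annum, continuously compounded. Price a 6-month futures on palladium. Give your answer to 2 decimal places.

£1,985.89 per troy ounce

Net carry = r + u − y = 0.0346 + 0.0094 − 0.0501 = -0.0061
F = S·e^((r+u−y)T) = 1991.96 · e^(-0.0061 × 6/12) = 1991.96 · e^-0.00305000
= 1991.96 × 0.99695465 = £1,985.89 per troy ounce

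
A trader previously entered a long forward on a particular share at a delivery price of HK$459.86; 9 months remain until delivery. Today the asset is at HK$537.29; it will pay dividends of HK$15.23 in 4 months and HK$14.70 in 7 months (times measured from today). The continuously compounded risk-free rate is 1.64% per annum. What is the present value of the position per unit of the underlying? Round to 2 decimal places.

HK$53.34

PV(remaining dividends) I = 15.23·e^(−0.0164·4/12) + 14.70·e^(−0.0164·7/12) = 29.7070
Current forward F = (S − I)·e^(rT) = (537.29 − 29.7070)·e^(0.0164·9/12) = 507.5830 × 1.012376 = 513.8648
Value (long) = (F − K)·e^(−rT) = (513.8648 − 459.86) × 0.987775 = 53.3446
Value = HK$53.34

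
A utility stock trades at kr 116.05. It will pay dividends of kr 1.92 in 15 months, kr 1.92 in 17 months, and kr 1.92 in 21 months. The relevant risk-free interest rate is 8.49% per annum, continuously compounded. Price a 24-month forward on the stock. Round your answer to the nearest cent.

PV(dividends) I = 1.92·e^(−0.0849·15/12) + 1.92·e^(−0.0849·17/12) + 1.92·e^(−0.0849·21/12)
I = 1.7267 + 1.7024 + 1.6549 = 5.0840
F = (S − I)·e^(rT) = (116.05 − 5.0840) · e^(0.0849·24/12)
= 110.9660 · e^0.169800 = 110.9660 × 1.185068 = kr 131.50

kr 131.50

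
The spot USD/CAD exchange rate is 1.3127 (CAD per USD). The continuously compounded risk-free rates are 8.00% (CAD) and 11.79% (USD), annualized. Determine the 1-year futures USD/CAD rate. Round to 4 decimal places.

1.2639

F = S·e^((r_CAD − r_USD)T) = 1.3127 · e^((0.0800 − 0.1179) × 12/12)
= 1.3127 · e^-0.037900 = 1.3127 × 0.962809
F = 1.2639 CAD per USD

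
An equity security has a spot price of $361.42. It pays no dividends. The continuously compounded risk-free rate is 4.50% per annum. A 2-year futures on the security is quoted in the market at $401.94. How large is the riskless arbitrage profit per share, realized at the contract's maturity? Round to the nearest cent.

Fair futures: F* = S·e^(carry·T), with carry = r = 0.0450
F* = 361.42 · e^(0.0450 × 2) = 361.42 · e^0.090000 = 361.42 × 1.094174 = $395.4564
Market $401.94 > fair $395.4564: forward overpriced → cash-and-carry (buy spot, short the forward).
At maturity, profit = |F_mkt − F*| = |401.94 − 395.4564| = $6.48 per share

$6.48 per share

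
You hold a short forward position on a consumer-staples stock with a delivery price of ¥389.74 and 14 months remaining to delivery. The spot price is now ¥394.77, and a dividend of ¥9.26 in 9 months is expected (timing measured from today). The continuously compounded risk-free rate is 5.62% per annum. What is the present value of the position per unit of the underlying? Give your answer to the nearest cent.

-¥20.89

PV(remaining dividends) I = 9.26·e^(−0.0562·9/12) = 8.8778
Current forward F = (S − I)·e^(rT) = (394.77 − 8.8778)·e^(0.0562·14/12) = 385.8922 × 1.067764 = 412.0418
Value (long) = (F − K)·e^(−rT) = (412.0418 − 389.74) × 0.936537 = 20.8865
Short position value = −(long value) = -¥20.89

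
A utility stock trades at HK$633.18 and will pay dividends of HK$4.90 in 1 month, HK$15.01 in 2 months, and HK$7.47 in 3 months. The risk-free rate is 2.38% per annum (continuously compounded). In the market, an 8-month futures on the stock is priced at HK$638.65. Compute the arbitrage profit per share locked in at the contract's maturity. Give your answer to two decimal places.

HK$23.05 per share

PV(dividends) I = 4.90·e^(−0.0238·1/12) + 15.01·e^(−0.0238·2/12) + 7.47·e^(−0.0238·3/12) = 27.2666
Fair futures F* = (S − I)·e^(rT) = (633.18 − 27.2666)·e^0.015867 = 605.9134 × 1.015994 = 615.6044
Market HK$638.65 > fair 615.6044: forward overpriced → cash-and-carry (borrow at r, buy the stock and collect the dividends, short the forward).
Profit at T = |F_mkt − F*| = |638.65 − 615.6044| = HK$23.05 per share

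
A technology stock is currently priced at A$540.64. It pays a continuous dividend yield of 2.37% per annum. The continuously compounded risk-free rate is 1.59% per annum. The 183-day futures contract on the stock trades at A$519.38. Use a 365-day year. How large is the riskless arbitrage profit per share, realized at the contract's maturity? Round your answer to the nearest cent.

A$19.15 per share

Fair futures: F* = S·e^(carry·T), with carry = (r − q) = 0.0159 − 0.0237 = -0.0078
F* = 540.64 · e^(-0.0078 × 183/365) = 540.64 · e^-0.003911 = 540.64 × 0.996097 = A$538.5299
Market A$519.38 < fair A$538.5299: forward underpriced → reverse cash-and-carry (short spot, go long the forward).
At maturity, profit = |F_mkt − F*| = |519.38 − 538.5299| = A$19.15 per share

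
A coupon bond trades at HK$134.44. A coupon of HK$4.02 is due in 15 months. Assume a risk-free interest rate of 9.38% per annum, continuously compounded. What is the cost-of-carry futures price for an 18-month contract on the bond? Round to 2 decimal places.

HK$150.64

PV(coupons) I = 4.02·e^(−0.0938·15/12)
I = 3.5752
F = (S − I)·e^(rT) = (134.44 − 3.5752) · e^(0.0938·18/12)
= 130.8648 · e^0.140700 = 130.8648 × 1.151079 = HK$150.64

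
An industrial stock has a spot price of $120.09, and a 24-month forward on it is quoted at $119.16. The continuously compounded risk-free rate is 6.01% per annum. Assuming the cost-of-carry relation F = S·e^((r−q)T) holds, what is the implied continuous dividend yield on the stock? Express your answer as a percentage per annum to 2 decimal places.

From F = S·e^((r−q)T): (r − q) = ln(F/S)/T
ln(119.16/120.09) = ln(0.992256) = -0.007774
(r − q) = -0.007774 / (24/12) = -0.003887
q = r − ln(F/S)/T = 0.0601 + 0.003887 = 0.063987
q = 6.40%

6.40%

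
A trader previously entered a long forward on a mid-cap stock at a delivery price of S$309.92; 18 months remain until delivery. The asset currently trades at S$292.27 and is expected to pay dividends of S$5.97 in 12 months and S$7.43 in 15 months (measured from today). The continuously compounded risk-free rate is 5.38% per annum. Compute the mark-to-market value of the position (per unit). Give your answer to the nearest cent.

PV(remaining dividends) I = 5.97·e^(−0.0538·12/12) + 7.43·e^(−0.0538·15/12) = 12.6041
Current forward F = (S − I)·e^(rT) = (292.27 − 12.6041)·e^(0.0538·18/12) = 279.6659 × 1.084046 = 303.1707
Value (long) = (F − K)·e^(−rT) = (303.1707 − 309.92) × 0.922470 = -6.2260
Value = -S$6.23

-S$6.23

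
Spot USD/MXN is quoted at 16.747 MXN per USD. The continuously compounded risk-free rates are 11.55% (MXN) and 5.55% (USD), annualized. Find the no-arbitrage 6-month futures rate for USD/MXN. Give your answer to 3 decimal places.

17.257

F = S·e^((r_MXN − r_USD)T) = 16.747 · e^((0.1155 − 0.0555) × 6/12)
= 16.747 · e^0.030000 = 16.747 × 1.030455
F = 17.257 MXN per USD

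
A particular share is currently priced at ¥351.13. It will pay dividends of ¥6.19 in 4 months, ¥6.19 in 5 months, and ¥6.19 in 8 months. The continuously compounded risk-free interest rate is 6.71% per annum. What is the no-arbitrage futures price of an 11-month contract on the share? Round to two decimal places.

PV(dividends) I = 6.19·e^(−0.0671·4/12) + 6.19·e^(−0.0671·5/12) + 6.19·e^(−0.0671·8/12)
I = 6.0531 + 6.0193 + 5.9192 = 17.9916
F = (S − I)·e^(rT) = (351.13 − 17.9916) · e^(0.0671·11/12)
= 333.1384 · e^0.061508 = 333.1384 × 1.063439 = ¥354.27

¥354.27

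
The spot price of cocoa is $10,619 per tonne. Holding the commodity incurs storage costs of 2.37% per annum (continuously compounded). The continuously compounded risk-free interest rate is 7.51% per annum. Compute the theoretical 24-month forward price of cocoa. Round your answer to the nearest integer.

$12,939 per tonne

Net carry = r + u − y = 0.0751 + 0.0237 − 0.0000 = 0.0988
F = S·e^((r+u−y)T) = 10619 · e^(0.0988 × 24/12) = 10619 · e^0.197600
= 10619 × 1.218475 = $12,939 per tonne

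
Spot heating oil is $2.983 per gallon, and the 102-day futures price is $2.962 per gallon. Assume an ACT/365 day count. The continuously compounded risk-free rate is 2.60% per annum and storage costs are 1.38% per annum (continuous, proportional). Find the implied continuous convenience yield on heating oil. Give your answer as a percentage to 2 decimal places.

6.51%

F = S·e^((r+u−y)T) ⇒ (r+u−y) = ln(F/S)/T
ln(2.962/2.983) = -0.007065; /T ⇒ -0.025282
y = r + u − ln(F/S)/T = 0.0260 + 0.0138 + 0.025282 = 0.065082
y = 6.51%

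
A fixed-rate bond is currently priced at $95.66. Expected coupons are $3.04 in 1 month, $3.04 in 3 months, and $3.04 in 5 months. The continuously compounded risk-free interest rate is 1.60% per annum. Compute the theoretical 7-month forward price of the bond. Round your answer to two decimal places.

$87.39

PV(coupons) I = 3.04·e^(−0.0160·1/12) + 3.04·e^(−0.0160·3/12) + 3.04·e^(−0.0160·5/12)
I = 3.0359 + 3.0279 + 3.0198 = 9.0836
F = (S − I)·e^(rT) = (95.66 − 9.0836) · e^(0.0160·7/12)
= 86.5764 · e^0.009333 = 86.5764 × 1.009377 = $87.39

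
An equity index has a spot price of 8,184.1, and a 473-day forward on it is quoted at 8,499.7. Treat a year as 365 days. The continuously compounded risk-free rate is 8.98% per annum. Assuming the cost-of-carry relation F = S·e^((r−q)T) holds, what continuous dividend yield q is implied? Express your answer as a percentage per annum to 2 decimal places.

From F = S·e^((r−q)T): (r − q) = ln(F/S)/T
ln(8499.7/8184.1) = ln(1.038563) = 0.037838
(r − q) = 0.037838 / (473/365) = 0.029198
q = r − ln(F/S)/T = 0.0898 − 0.029198 = 0.060602
q = 6.06%

6.06%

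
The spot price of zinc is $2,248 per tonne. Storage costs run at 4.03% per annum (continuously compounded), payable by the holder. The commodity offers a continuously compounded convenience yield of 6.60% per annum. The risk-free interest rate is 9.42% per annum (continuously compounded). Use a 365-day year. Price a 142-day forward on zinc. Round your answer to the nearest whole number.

$2,309 per tonne

Net carry = r + u − y = 0.0942 + 0.0403 − 0.0660 = 0.0685
F = S·e^((r+u−y)T) = 2248 · e^(0.0685 × 142/365) = 2248 · e^0.026649
= 2248 × 1.027007 = $2,309 per tonne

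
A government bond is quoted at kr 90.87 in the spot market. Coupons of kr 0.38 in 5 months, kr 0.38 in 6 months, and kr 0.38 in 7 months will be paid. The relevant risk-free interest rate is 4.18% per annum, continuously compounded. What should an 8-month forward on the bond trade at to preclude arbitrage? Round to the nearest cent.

kr 92.29

PV(coupons) I = 0.38·e^(−0.0418·5/12) + 0.38·e^(−0.0418·6/12) + 0.38·e^(−0.0418·7/12)
I = 0.3734 + 0.3721 + 0.3708 = 1.1163
F = (S − I)·e^(rT) = (90.87 − 1.1163) · e^(0.0418·8/12)
= 89.7537 · e^0.027867 = 89.7537 × 1.028259 = kr 92.29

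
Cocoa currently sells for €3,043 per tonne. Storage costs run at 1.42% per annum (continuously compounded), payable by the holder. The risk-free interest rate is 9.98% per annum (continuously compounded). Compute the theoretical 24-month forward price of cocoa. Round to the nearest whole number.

Net carry = r + u − y = 0.0998 + 0.0142 − 0.0000 = 0.1140
F = S·e^((r+u−y)T) = 3043 · e^(0.1140 × 24/12) = 3043 · e^0.228000
= 3043 × 1.256085 = €3,822 per tonne

€3,822 per tonne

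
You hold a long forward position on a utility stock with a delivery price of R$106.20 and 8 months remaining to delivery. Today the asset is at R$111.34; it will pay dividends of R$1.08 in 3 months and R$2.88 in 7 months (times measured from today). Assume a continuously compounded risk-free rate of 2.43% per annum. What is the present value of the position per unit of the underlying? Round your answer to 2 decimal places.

R$2.93

PV(remaining dividends) I = 1.08·e^(−0.0243·3/12) + 2.88·e^(−0.0243·7/12) = 3.9129
Current forward F = (S − I)·e^(rT) = (111.34 − 3.9129)·e^(0.0243·8/12) = 107.4271 × 1.016332 = 109.1816
Value (long) = (F − K)·e^(−rT) = (109.1816 − 106.20) × 0.983931 = 2.9337
Value = R$2.93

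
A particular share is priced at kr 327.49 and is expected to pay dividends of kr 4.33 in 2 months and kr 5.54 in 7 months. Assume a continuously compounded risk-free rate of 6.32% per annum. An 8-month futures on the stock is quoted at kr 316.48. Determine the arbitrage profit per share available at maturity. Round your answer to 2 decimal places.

kr 15.06 per share

PV(dividends) I = 4.33·e^(−0.0632·2/12) + 5.54·e^(−0.0632·7/12) = 9.6241
Fair futures F* = (S − I)·e^(rT) = (327.49 − 9.6241)·e^0.042133 = 317.8659 × 1.043033 = 331.5446
Market kr 316.48 < fair 331.5446: forward underpriced → reverse cash-and-carry (short the stock, invest proceeds at r, pay the dividends, go long the forward).
Profit at T = |F_mkt − F*| = |316.48 − 331.5446| = kr 15.06 per share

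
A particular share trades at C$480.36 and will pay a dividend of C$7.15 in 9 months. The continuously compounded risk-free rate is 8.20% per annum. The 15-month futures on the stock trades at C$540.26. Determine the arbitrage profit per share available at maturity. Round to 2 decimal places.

PV(dividends) I = 7.15·e^(−0.0820·9/12) = 6.7235
Fair futures F* = (S − I)·e^(rT) = (480.36 − 6.7235)·e^0.102500 = 473.6365 × 1.107937 = 524.7594
Market C$540.26 > fair 524.7594: forward overpriced → cash-and-carry (borrow at r, buy the stock and collect the dividends, short the forward).
Profit at T = |F_mkt − F*| = |540.26 − 524.7594| = C$15.50 per share

C$15.50 per share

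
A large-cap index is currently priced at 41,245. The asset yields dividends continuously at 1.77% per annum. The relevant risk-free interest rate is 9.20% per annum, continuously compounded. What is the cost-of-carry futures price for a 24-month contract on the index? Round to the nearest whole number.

F = S·e^((r − q)T) = 41245 · e^((0.0920 − 0.0177) × 24/12)
= 41245 · e^0.148600 = 41245 × 1.160209
F = 47,853

47,853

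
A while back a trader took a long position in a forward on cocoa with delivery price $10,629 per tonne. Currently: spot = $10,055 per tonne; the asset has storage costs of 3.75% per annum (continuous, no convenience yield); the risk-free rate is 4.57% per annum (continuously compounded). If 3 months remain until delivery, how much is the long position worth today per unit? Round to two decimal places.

Current fair forward for the remaining 3 months: F = S·e^((r + u)·T), (r + u) = 0.0457 + 0.0375 = 0.0832
F = 10055 · e^(0.0832 × 3/12) = 10055 × 1.02101783 = 10266.3343
Value of long forward = (F − K)·e^(−rT) = (10266.3343 − 10629) · e^(−0.0457·3/12)
= -362.6657 × 0.98864002 = -358.55

-$358.55 per tonne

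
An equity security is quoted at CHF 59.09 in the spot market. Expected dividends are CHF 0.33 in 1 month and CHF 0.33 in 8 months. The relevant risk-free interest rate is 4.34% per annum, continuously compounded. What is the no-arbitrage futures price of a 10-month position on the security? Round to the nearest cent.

CHF 60.59

PV(dividends) I = 0.33·e^(−0.0434·1/12) + 0.33·e^(−0.0434·8/12)
I = 0.3288 + 0.3206 = 0.6494
F = (S − I)·e^(rT) = (59.09 − 0.6494) · e^(0.0434·10/12)
= 58.4406 · e^0.036167 = 58.4406 × 1.036829 = CHF 60.59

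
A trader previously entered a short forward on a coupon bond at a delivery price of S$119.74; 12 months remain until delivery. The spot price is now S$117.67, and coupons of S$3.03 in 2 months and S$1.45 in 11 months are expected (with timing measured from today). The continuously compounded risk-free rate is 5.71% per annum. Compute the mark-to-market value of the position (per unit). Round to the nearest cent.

PV(remaining coupons) I = 3.03·e^(−0.0571·2/12) + 1.45·e^(−0.0571·11/12) = 4.3774
Current forward F = (S − I)·e^(rT) = (117.67 − 4.3774)·e^(0.0571·12/12) = 113.2926 × 1.058762 = 119.9499
Value (long) = (F − K)·e^(−rT) = (119.9499 − 119.74) × 0.944500 = 0.1983
Short position value = −(long value) = -S$0.20

-S$0.20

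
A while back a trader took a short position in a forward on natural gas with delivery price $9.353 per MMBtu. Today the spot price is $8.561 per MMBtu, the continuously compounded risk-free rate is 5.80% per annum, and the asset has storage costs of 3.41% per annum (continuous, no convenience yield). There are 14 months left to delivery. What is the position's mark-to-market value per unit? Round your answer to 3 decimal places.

Current fair forward for the remaining 14 months: F = S·e^((r + u)·T), (r + u) = 0.0580 + 0.0341 = 0.0921
F = 8.561 · e^(0.0921 × 14/12) = 8.561 × 1.113435 = 9.5321
Value of long forward = (F − K)·e^(−rT) = (9.5321 − 9.353) · e^(−0.0580·14/12)
= 0.1791 × 0.934572 = 0.167
Short position value = −(long value) = -$0.167

-$0.167 per MMBtu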